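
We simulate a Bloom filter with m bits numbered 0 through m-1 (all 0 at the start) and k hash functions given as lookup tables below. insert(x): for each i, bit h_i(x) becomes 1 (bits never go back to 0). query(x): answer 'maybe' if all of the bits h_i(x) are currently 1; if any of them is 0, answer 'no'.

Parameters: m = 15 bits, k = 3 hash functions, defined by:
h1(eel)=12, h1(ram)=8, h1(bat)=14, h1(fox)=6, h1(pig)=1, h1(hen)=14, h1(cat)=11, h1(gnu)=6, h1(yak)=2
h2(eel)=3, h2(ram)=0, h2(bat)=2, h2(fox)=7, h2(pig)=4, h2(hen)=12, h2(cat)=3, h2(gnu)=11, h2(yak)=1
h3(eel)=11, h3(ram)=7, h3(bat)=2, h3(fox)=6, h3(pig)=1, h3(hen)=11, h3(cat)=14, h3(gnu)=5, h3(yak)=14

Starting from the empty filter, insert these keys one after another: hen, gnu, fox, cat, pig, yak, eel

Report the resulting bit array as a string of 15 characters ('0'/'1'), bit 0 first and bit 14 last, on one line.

Start: bits=000000000000000
After insert 'hen': sets bits 11 12 14 -> bits=000000000001101
After insert 'gnu': sets bits 5 6 11 -> bits=000001100001101
After insert 'fox': sets bits 6 7 -> bits=000001110001101
After insert 'cat': sets bits 3 11 14 -> bits=000101110001101
After insert 'pig': sets bits 1 4 -> bits=010111110001101
After insert 'yak': sets bits 1 2 14 -> bits=011111110001101
After insert 'eel': sets bits 3 11 12 -> bits=011111110001101

Answer: 011111110001101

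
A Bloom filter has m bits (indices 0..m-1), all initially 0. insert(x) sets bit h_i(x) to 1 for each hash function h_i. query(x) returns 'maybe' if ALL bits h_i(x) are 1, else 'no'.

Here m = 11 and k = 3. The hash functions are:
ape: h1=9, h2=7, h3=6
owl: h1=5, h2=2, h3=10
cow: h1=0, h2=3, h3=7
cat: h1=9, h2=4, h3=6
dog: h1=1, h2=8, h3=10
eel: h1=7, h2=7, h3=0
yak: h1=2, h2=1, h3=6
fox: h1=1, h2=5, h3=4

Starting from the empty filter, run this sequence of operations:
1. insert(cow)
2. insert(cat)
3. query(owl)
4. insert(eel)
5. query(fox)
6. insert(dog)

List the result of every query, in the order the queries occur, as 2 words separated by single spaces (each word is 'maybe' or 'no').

Start: bits=00000000000
Op 1: insert cow -> sets bits 0 3 7 -> bits=10010001000
Op 2: insert cat -> sets bits 4 6 9 -> bits=10011011010
Op 3: query owl -> checks bit2=0, bit5=0, bit10=0 (has a 0) -> no
Op 4: insert eel -> sets bits 0 7 -> bits=10011011010
Op 5: query fox -> checks bit1=0, bit4=1, bit5=0 (has a 0) -> no
Op 6: insert dog -> sets bits 1 8 10 -> bits=11011011111
Query results in order: no no

Answer: no no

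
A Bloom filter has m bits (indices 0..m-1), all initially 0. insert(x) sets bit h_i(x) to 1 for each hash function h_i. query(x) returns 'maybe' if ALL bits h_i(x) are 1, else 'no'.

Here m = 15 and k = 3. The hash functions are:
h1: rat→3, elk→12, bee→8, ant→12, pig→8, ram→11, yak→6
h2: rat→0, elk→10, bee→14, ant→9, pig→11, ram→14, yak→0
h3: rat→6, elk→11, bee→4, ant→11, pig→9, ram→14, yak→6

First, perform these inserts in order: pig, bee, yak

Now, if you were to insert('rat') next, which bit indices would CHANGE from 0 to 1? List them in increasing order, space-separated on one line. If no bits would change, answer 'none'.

Answer: 3

Derivation:
Start: bits=000000000000000
After insert 'pig': sets bits 8 9 11 -> bits=000000001101000
After insert 'bee': sets bits 4 8 14 -> bits=000010001101001
After insert 'yak': sets bits 0 6 -> bits=100010101101001
insert 'rat' would touch bits 0 3 6; currently bit0=1, bit3=0, bit6=1
Bits that are 0 among those (would change 0->1): 3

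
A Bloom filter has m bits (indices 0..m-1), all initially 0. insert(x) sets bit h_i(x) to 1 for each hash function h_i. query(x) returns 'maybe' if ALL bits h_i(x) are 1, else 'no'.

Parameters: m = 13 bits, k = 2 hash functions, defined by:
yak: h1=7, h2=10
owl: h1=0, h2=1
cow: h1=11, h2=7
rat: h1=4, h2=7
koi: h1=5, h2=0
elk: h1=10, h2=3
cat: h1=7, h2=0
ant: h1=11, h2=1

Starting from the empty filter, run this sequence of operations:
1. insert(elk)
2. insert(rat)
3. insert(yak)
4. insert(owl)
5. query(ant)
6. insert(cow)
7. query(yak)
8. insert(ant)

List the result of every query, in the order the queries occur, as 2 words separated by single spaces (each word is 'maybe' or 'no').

Answer: no maybe

Derivation:
Start: bits=0000000000000
Op 1: insert elk -> sets bits 3 10 -> bits=0001000000100
Op 2: insert rat -> sets bits 4 7 -> bits=0001100100100
Op 3: insert yak -> sets bits 7 10 -> bits=0001100100100
Op 4: insert owl -> sets bits 0 1 -> bits=1101100100100
Op 5: query ant -> checks bit1=1, bit11=0 (has a 0) -> no
Op 6: insert cow -> sets bits 7 11 -> bits=1101100100110
Op 7: query yak -> checks bit7=1, bit10=1 (all 1) -> maybe
Op 8: insert ant -> sets bits 1 11 -> bits=1101100100110
Query results in order: no maybe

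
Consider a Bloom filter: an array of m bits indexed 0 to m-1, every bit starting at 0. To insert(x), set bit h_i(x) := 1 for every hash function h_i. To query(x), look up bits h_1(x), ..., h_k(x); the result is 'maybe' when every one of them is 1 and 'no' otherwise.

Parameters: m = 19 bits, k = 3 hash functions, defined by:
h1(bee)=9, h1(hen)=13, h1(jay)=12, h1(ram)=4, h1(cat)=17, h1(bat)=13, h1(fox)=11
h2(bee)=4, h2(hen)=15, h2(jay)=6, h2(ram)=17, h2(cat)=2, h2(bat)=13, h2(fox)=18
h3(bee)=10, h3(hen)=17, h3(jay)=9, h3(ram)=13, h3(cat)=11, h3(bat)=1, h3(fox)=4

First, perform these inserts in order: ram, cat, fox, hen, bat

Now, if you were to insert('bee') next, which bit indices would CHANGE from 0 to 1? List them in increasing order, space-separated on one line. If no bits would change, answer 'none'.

Answer: 9 10

Derivation:
Start: bits=0000000000000000000
After insert 'ram': sets bits 4 13 17 -> bits=0000100000000100010
After insert 'cat': sets bits 2 11 17 -> bits=0010100000010100010
After insert 'fox': sets bits 4 11 18 -> bits=0010100000010100011
After insert 'hen': sets bits 13 15 17 -> bits=0010100000010101011
After insert 'bat': sets bits 1 13 -> bits=0110100000010101011
insert 'bee' would touch bits 4 9 10; currently bit4=1, bit9=0, bit10=0
Bits that are 0 among those (would change 0->1): 9 10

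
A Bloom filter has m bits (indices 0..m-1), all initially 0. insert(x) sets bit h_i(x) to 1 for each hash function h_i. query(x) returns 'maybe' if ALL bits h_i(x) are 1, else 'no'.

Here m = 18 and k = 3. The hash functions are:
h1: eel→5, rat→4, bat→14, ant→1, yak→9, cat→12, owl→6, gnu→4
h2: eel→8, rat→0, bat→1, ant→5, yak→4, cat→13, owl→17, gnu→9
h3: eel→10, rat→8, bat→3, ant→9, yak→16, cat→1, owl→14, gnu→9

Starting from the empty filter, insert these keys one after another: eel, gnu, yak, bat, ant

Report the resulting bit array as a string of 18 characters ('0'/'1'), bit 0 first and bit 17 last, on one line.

Start: bits=000000000000000000
After insert 'eel': sets bits 5 8 10 -> bits=000001001010000000
After insert 'gnu': sets bits 4 9 -> bits=000011001110000000
After insert 'yak': sets bits 4 9 16 -> bits=000011001110000010
After insert 'bat': sets bits 1 3 14 -> bits=010111001110001010
After insert 'ant': sets bits 1 5 9 -> bits=010111001110001010

Answer: 010111001110001010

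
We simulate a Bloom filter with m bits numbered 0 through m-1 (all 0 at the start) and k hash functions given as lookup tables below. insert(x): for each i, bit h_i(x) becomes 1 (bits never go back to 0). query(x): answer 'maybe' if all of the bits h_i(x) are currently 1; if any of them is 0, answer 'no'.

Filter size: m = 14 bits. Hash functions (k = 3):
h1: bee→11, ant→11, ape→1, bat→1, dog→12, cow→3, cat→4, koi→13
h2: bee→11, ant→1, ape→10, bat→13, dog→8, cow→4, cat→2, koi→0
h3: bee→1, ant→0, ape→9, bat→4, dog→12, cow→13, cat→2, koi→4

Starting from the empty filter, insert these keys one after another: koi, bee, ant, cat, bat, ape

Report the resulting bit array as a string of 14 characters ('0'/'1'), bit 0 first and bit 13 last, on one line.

Start: bits=00000000000000
After insert 'koi': sets bits 0 4 13 -> bits=10001000000001
After insert 'bee': sets bits 1 11 -> bits=11001000000101
After insert 'ant': sets bits 0 1 11 -> bits=11001000000101
After insert 'cat': sets bits 2 4 -> bits=11101000000101
After insert 'bat': sets bits 1 4 13 -> bits=11101000000101
After insert 'ape': sets bits 1 9 10 -> bits=11101000011101

Answer: 11101000011101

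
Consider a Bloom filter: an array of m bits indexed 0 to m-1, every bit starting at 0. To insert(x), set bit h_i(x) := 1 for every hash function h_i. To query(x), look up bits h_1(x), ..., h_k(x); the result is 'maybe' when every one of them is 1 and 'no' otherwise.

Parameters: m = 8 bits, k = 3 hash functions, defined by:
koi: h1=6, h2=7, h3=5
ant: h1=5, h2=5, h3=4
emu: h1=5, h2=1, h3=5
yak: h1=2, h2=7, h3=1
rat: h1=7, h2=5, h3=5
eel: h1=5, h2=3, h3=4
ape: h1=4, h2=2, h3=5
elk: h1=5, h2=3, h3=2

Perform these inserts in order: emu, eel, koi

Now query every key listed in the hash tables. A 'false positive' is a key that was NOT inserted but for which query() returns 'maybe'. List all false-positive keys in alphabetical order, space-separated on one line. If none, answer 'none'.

Answer: ant rat

Derivation:
Start: bits=00000000
After insert 'emu': sets bits 1 5 -> bits=01000100
After insert 'eel': sets bits 3 4 5 -> bits=01011100
After insert 'koi': sets bits 5 6 7 -> bits=01011111
Not inserted: ant ape elk rat yak — query each against bits=01011111:
query ant: checks bit4=1, bit5=1 (all 1) -> maybe => FALSE POSITIVE
query ape: checks bit2=0, bit4=1, bit5=1 (has a 0) -> no => not a false positive
query elk: checks bit2=0, bit3=1, bit5=1 (has a 0) -> no => not a false positive
query rat: checks bit5=1, bit7=1 (all 1) -> maybe => FALSE POSITIVE
query yak: checks bit1=1, bit2=0, bit7=1 (has a 0) -> no => not a false positive
False positives (alphabetical): ant rat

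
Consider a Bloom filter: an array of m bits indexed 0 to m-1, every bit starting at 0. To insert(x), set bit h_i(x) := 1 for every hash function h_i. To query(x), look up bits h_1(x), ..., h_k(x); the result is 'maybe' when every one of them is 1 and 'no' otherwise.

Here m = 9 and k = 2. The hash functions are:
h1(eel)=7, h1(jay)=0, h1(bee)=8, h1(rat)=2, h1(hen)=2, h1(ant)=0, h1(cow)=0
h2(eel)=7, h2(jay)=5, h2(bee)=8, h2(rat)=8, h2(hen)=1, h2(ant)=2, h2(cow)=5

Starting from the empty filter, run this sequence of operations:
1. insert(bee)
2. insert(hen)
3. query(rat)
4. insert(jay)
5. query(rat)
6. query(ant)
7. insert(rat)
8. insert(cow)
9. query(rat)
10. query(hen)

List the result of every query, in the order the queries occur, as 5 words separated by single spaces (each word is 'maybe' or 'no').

Start: bits=000000000
Op 1: insert bee -> sets bits 8 -> bits=000000001
Op 2: insert hen -> sets bits 1 2 -> bits=011000001
Op 3: query rat -> checks bit2=1, bit8=1 (all 1) -> maybe
Op 4: insert jay -> sets bits 0 5 -> bits=111001001
Op 5: query rat -> checks bit2=1, bit8=1 (all 1) -> maybe
Op 6: query ant -> checks bit0=1, bit2=1 (all 1) -> maybe
Op 7: insert rat -> sets bits 2 8 -> bits=111001001
Op 8: insert cow -> sets bits 0 5 -> bits=111001001
Op 9: query rat -> checks bit2=1, bit8=1 (all 1) -> maybe
Op 10: query hen -> checks bit1=1, bit2=1 (all 1) -> maybe
Query results in order: maybe maybe maybe maybe maybe

Answer: maybe maybe maybe maybe maybe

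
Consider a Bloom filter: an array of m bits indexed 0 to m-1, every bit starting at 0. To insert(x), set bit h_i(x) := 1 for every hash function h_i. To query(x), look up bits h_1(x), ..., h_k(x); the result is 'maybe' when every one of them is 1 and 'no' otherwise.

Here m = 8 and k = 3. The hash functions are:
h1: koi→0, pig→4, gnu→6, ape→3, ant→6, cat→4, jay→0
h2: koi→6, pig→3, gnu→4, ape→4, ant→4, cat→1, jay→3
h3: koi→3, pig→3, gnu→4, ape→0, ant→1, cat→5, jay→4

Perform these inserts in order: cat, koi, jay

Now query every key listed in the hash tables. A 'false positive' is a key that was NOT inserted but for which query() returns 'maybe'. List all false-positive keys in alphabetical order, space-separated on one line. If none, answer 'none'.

Start: bits=00000000
After insert 'cat': sets bits 1 4 5 -> bits=01001100
After insert 'koi': sets bits 0 3 6 -> bits=11011110
After insert 'jay': sets bits 0 3 4 -> bits=11011110
Not inserted: ant ape gnu pig — query each against bits=11011110:
query ant: checks bit1=1, bit4=1, bit6=1 (all 1) -> maybe => FALSE POSITIVE
query ape: checks bit0=1, bit3=1, bit4=1 (all 1) -> maybe => FALSE POSITIVE
query gnu: checks bit4=1, bit6=1 (all 1) -> maybe => FALSE POSITIVE
query pig: checks bit3=1, bit4=1 (all 1) -> maybe => FALSE POSITIVE
False positives (alphabetical): ant ape gnu pig

Answer: ant ape gnu pig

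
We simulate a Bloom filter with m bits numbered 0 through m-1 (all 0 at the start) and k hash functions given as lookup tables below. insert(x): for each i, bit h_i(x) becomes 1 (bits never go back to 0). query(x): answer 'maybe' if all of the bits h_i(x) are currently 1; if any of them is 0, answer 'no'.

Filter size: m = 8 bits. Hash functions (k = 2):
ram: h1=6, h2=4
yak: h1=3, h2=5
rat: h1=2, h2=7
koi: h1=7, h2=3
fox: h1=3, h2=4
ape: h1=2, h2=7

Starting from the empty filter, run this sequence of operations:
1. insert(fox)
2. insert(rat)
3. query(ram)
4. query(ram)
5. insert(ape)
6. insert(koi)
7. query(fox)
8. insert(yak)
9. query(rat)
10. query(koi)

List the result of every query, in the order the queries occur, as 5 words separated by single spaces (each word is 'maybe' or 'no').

Start: bits=00000000
Op 1: insert fox -> sets bits 3 4 -> bits=00011000
Op 2: insert rat -> sets bits 2 7 -> bits=00111001
Op 3: query ram -> checks bit4=1, bit6=0 (has a 0) -> no
Op 4: query ram -> checks bit4=1, bit6=0 (has a 0) -> no
Op 5: insert ape -> sets bits 2 7 -> bits=00111001
Op 6: insert koi -> sets bits 3 7 -> bits=00111001
Op 7: query fox -> checks bit3=1, bit4=1 (all 1) -> maybe
Op 8: insert yak -> sets bits 3 5 -> bits=00111101
Op 9: query rat -> checks bit2=1, bit7=1 (all 1) -> maybe
Op 10: query koi -> checks bit3=1, bit7=1 (all 1) -> maybe
Query results in order: no no maybe maybe maybe

Answer: no no maybe maybe maybe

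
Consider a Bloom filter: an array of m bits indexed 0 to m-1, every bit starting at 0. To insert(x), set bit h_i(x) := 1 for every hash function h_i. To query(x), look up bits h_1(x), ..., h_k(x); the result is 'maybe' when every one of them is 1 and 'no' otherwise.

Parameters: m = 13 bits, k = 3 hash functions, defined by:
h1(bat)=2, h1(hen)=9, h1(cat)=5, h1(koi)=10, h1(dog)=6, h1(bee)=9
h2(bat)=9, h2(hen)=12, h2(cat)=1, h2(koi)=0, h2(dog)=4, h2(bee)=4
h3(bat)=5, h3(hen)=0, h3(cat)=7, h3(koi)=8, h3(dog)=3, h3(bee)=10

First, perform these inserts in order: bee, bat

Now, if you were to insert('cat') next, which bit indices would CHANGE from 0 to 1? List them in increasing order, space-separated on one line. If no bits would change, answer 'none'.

Answer: 1 7

Derivation:
Start: bits=0000000000000
After insert 'bee': sets bits 4 9 10 -> bits=0000100001100
After insert 'bat': sets bits 2 5 9 -> bits=0010110001100
insert 'cat' would touch bits 1 5 7; currently bit1=0, bit5=1, bit7=0
Bits that are 0 among those (would change 0->1): 1 7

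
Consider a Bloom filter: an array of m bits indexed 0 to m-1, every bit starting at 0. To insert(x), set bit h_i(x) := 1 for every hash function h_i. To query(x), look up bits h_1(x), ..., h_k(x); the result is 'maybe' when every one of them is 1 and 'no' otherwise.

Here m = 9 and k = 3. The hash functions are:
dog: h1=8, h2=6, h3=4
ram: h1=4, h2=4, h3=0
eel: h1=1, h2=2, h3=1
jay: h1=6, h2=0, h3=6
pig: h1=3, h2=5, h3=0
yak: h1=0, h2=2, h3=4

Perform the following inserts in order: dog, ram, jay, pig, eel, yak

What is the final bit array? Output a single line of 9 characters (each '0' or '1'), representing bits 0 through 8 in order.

Answer: 111111101

Derivation:
Start: bits=000000000
After insert 'dog': sets bits 4 6 8 -> bits=000010101
After insert 'ram': sets bits 0 4 -> bits=100010101
After insert 'jay': sets bits 0 6 -> bits=100010101
After insert 'pig': sets bits 0 3 5 -> bits=100111101
After insert 'eel': sets bits 1 2 -> bits=111111101
After insert 'yak': sets bits 0 2 4 -> bits=111111101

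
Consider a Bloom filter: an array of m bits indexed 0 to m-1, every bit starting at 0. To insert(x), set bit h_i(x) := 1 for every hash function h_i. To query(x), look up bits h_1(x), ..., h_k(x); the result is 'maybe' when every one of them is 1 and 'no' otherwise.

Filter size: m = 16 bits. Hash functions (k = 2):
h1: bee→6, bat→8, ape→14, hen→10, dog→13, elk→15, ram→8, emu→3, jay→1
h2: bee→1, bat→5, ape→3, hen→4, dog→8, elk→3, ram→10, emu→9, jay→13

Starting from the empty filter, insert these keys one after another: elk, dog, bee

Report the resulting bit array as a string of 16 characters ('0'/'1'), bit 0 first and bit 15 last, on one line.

Start: bits=0000000000000000
After insert 'elk': sets bits 3 15 -> bits=0001000000000001
After insert 'dog': sets bits 8 13 -> bits=0001000010000101
After insert 'bee': sets bits 1 6 -> bits=0101001010000101

Answer: 0101001010000101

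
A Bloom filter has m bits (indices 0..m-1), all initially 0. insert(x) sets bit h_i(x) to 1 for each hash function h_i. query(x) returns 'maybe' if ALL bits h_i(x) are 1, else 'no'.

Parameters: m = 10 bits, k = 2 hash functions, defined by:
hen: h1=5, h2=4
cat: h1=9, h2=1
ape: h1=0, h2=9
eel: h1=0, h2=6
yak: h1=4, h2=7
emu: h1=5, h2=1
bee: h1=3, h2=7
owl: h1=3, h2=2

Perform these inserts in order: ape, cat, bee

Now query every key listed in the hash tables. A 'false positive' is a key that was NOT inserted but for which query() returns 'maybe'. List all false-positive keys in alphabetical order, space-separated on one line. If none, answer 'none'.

Start: bits=0000000000
After insert 'ape': sets bits 0 9 -> bits=1000000001
After insert 'cat': sets bits 1 9 -> bits=1100000001
After insert 'bee': sets bits 3 7 -> bits=1101000101
Not inserted: eel emu hen owl yak — query each against bits=1101000101:
query eel: checks bit0=1, bit6=0 (has a 0) -> no => not a false positive
query emu: checks bit1=1, bit5=0 (has a 0) -> no => not a false positive
query hen: checks bit4=0, bit5=0 (has a 0) -> no => not a false positive
query owl: checks bit2=0, bit3=1 (has a 0) -> no => not a false positive
query yak: checks bit4=0, bit7=1 (has a 0) -> no => not a false positive
False positives (alphabetical): none

Answer: none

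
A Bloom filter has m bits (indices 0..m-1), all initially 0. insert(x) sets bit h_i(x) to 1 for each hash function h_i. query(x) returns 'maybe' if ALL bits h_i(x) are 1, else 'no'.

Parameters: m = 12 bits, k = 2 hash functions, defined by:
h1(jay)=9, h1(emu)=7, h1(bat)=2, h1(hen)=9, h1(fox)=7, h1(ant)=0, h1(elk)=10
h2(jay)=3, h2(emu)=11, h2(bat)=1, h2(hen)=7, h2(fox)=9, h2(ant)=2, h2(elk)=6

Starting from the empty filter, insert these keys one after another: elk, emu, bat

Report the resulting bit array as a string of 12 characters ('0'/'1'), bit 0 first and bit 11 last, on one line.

Start: bits=000000000000
After insert 'elk': sets bits 6 10 -> bits=000000100010
After insert 'emu': sets bits 7 11 -> bits=000000110011
After insert 'bat': sets bits 1 2 -> bits=011000110011

Answer: 011000110011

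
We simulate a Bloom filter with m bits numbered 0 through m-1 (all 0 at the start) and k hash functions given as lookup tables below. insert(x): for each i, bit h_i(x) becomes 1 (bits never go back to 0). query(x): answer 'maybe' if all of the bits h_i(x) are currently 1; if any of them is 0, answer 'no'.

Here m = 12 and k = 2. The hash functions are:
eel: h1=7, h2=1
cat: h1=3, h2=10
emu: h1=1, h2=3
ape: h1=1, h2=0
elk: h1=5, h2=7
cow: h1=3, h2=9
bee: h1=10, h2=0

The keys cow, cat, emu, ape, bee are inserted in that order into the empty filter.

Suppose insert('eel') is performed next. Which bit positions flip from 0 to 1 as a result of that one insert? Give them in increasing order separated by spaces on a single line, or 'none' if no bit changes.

Start: bits=000000000000
After insert 'cow': sets bits 3 9 -> bits=000100000100
After insert 'cat': sets bits 3 10 -> bits=000100000110
After insert 'emu': sets bits 1 3 -> bits=010100000110
After insert 'ape': sets bits 0 1 -> bits=110100000110
After insert 'bee': sets bits 0 10 -> bits=110100000110
insert 'eel' would touch bits 1 7; currently bit1=1, bit7=0
Bits that are 0 among those (would change 0->1): 7

Answer: 7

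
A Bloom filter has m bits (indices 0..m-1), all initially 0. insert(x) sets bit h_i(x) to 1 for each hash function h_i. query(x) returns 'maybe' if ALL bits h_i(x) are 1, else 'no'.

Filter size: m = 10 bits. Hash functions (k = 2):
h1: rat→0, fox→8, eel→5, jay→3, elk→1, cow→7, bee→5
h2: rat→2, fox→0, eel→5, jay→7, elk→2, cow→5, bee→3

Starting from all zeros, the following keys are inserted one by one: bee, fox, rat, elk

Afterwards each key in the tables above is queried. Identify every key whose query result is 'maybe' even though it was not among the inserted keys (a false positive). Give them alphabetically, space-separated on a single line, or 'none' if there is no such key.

Start: bits=0000000000
After insert 'bee': sets bits 3 5 -> bits=0001010000
After insert 'fox': sets bits 0 8 -> bits=1001010010
After insert 'rat': sets bits 0 2 -> bits=1011010010
After insert 'elk': sets bits 1 2 -> bits=1111010010
Not inserted: cow eel jay — query each against bits=1111010010:
query cow: checks bit5=1, bit7=0 (has a 0) -> no => not a false positive
query eel: checks bit5=1 (all 1) -> maybe => FALSE POSITIVE
query jay: checks bit3=1, bit7=0 (has a 0) -> no => not a false positive
False positives (alphabetical): eel

Answer: eel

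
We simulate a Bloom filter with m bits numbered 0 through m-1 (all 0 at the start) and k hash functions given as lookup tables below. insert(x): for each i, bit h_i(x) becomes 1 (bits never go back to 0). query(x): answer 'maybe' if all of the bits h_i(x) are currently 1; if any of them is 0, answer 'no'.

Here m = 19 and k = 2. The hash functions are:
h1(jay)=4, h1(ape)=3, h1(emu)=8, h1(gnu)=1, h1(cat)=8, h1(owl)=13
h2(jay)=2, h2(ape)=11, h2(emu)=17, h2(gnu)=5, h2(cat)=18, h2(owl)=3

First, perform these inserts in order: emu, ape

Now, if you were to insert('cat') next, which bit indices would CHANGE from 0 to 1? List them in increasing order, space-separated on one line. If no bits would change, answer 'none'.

Answer: 18

Derivation:
Start: bits=0000000000000000000
After insert 'emu': sets bits 8 17 -> bits=0000000010000000010
After insert 'ape': sets bits 3 11 -> bits=0001000010010000010
insert 'cat' would touch bits 8 18; currently bit8=1, bit18=0
Bits that are 0 among those (would change 0->1): 18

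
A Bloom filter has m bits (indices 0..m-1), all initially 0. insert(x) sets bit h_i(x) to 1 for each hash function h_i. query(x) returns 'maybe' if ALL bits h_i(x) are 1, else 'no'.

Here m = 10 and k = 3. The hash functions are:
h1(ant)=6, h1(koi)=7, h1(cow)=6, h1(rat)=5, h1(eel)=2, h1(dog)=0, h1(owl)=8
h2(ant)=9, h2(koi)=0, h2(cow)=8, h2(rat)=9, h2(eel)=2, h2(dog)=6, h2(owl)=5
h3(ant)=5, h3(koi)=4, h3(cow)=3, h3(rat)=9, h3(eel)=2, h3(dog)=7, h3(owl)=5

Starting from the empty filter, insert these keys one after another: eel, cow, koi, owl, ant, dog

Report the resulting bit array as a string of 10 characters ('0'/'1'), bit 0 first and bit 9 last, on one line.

Start: bits=0000000000
After insert 'eel': sets bits 2 -> bits=0010000000
After insert 'cow': sets bits 3 6 8 -> bits=0011001010
After insert 'koi': sets bits 0 4 7 -> bits=1011101110
After insert 'owl': sets bits 5 8 -> bits=1011111110
After insert 'ant': sets bits 5 6 9 -> bits=1011111111
After insert 'dog': sets bits 0 6 7 -> bits=1011111111

Answer: 1011111111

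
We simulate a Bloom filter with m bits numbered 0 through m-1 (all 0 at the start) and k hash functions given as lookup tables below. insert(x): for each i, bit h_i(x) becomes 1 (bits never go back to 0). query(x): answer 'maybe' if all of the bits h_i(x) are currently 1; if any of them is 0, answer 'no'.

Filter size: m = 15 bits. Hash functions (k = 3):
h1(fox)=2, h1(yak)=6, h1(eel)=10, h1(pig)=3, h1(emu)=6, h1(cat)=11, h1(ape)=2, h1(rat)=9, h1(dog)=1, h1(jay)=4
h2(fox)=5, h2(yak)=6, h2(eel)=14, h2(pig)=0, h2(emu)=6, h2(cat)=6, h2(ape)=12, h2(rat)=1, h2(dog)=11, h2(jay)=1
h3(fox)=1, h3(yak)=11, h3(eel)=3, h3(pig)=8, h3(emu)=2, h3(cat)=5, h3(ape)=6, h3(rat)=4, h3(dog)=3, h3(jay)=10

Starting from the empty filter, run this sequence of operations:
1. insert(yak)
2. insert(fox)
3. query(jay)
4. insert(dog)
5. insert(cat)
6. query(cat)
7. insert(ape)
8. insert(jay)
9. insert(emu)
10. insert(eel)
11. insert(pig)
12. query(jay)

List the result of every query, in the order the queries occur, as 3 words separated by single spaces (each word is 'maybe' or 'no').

Answer: no maybe maybe

Derivation:
Start: bits=000000000000000
Op 1: insert yak -> sets bits 6 11 -> bits=000000100001000
Op 2: insert fox -> sets bits 1 2 5 -> bits=011001100001000
Op 3: query jay -> checks bit1=1, bit4=0, bit10=0 (has a 0) -> no
Op 4: insert dog -> sets bits 1 3 11 -> bits=011101100001000
Op 5: insert cat -> sets bits 5 6 11 -> bits=011101100001000
Op 6: query cat -> checks bit5=1, bit6=1, bit11=1 (all 1) -> maybe
Op 7: insert ape -> sets bits 2 6 12 -> bits=011101100001100
Op 8: insert jay -> sets bits 1 4 10 -> bits=011111100011100
Op 9: insert emu -> sets bits 2 6 -> bits=011111100011100
Op 10: insert eel -> sets bits 3 10 14 -> bits=011111100011101
Op 11: insert pig -> sets bits 0 3 8 -> bits=111111101011101
Op 12: query jay -> checks bit1=1, bit4=1, bit10=1 (all 1) -> maybe
Query results in order: no maybe maybe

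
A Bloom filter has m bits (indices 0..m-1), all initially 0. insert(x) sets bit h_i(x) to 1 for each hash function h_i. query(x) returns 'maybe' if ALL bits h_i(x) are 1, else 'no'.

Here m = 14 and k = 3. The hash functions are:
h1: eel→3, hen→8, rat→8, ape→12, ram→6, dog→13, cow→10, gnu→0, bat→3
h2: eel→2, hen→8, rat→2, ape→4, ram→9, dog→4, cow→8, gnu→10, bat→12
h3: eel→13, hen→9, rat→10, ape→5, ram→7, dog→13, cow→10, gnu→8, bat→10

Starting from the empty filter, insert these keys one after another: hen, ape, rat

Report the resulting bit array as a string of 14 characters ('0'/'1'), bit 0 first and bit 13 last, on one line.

Start: bits=00000000000000
After insert 'hen': sets bits 8 9 -> bits=00000000110000
After insert 'ape': sets bits 4 5 12 -> bits=00001100110010
After insert 'rat': sets bits 2 8 10 -> bits=00101100111010

Answer: 00101100111010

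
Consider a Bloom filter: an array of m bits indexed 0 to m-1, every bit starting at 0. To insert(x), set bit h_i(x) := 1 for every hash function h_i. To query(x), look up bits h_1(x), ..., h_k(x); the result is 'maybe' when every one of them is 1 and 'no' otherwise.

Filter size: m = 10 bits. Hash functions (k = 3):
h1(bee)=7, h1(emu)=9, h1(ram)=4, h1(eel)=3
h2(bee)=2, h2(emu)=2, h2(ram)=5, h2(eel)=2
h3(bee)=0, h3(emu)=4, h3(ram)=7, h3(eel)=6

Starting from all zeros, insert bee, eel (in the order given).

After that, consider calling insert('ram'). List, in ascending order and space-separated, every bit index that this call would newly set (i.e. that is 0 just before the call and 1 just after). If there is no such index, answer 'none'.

Answer: 4 5

Derivation:
Start: bits=0000000000
After insert 'bee': sets bits 0 2 7 -> bits=1010000100
After insert 'eel': sets bits 2 3 6 -> bits=1011001100
insert 'ram' would touch bits 4 5 7; currently bit4=0, bit5=0, bit7=1
Bits that are 0 among those (would change 0->1): 4 5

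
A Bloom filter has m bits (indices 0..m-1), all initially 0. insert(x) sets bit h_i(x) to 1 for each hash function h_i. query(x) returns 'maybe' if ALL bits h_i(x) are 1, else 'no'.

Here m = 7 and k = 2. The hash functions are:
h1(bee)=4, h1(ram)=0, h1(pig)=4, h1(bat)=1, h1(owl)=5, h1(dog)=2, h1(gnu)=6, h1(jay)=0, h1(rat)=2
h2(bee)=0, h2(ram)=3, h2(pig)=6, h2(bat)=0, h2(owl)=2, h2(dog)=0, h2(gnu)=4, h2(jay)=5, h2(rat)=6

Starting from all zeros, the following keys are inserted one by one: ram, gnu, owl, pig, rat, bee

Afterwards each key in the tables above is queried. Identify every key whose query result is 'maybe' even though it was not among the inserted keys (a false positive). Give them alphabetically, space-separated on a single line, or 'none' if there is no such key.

Start: bits=0000000
After insert 'ram': sets bits 0 3 -> bits=1001000
After insert 'gnu': sets bits 4 6 -> bits=1001101
After insert 'owl': sets bits 2 5 -> bits=1011111
After insert 'pig': sets bits 4 6 -> bits=1011111
After insert 'rat': sets bits 2 6 -> bits=1011111
After insert 'bee': sets bits 0 4 -> bits=1011111
Not inserted: bat dog jay — query each against bits=1011111:
query bat: checks bit0=1, bit1=0 (has a 0) -> no => not a false positive
query dog: checks bit0=1, bit2=1 (all 1) -> maybe => FALSE POSITIVE
query jay: checks bit0=1, bit5=1 (all 1) -> maybe => FALSE POSITIVE
False positives (alphabetical): dog jay

Answer: dog jay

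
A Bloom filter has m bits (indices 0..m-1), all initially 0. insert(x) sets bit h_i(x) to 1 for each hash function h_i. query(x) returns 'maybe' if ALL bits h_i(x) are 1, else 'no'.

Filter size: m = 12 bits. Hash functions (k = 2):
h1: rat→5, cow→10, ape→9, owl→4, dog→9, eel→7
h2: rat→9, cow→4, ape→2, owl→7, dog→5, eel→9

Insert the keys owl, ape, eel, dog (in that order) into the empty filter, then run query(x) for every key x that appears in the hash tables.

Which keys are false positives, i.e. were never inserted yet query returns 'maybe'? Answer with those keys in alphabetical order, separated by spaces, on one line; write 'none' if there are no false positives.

Answer: rat

Derivation:
Start: bits=000000000000
After insert 'owl': sets bits 4 7 -> bits=000010010000
After insert 'ape': sets bits 2 9 -> bits=001010010100
After insert 'eel': sets bits 7 9 -> bits=001010010100
After insert 'dog': sets bits 5 9 -> bits=001011010100
Not inserted: cow rat — query each against bits=001011010100:
query cow: checks bit4=1, bit10=0 (has a 0) -> no => not a false positive
query rat: checks bit5=1, bit9=1 (all 1) -> maybe => FALSE POSITIVE
False positives (alphabetical): rat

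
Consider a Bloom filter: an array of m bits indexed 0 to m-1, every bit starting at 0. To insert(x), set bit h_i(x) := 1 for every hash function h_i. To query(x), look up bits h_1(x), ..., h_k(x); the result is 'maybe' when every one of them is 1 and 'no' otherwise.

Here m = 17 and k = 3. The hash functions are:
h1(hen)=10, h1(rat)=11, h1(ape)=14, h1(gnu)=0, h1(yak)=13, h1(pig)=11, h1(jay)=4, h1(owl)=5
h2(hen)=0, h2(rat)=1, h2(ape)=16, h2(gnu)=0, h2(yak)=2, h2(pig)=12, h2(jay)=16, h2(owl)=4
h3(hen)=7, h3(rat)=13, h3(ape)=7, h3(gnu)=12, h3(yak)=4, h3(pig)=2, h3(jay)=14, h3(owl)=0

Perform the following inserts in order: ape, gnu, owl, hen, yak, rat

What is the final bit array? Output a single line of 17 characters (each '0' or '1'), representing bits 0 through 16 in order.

Start: bits=00000000000000000
After insert 'ape': sets bits 7 14 16 -> bits=00000001000000101
After insert 'gnu': sets bits 0 12 -> bits=10000001000010101
After insert 'owl': sets bits 0 4 5 -> bits=10001101000010101
After insert 'hen': sets bits 0 7 10 -> bits=10001101001010101
After insert 'yak': sets bits 2 4 13 -> bits=10101101001011101
After insert 'rat': sets bits 1 11 13 -> bits=11101101001111101

Answer: 11101101001111101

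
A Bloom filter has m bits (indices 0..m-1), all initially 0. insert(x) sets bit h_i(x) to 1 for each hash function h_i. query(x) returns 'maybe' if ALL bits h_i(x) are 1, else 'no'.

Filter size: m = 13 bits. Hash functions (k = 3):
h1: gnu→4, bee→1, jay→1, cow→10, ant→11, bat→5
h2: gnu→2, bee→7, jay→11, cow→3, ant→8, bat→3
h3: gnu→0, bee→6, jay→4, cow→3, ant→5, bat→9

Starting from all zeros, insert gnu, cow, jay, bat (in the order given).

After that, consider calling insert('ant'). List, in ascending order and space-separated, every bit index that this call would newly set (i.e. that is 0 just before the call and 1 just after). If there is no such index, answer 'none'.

Answer: 8

Derivation:
Start: bits=0000000000000
After insert 'gnu': sets bits 0 2 4 -> bits=1010100000000
After insert 'cow': sets bits 3 10 -> bits=1011100000100
After insert 'jay': sets bits 1 4 11 -> bits=1111100000110
After insert 'bat': sets bits 3 5 9 -> bits=1111110001110
insert 'ant' would touch bits 5 8 11; currently bit5=1, bit8=0, bit11=1
Bits that are 0 among those (would change 0->1): 8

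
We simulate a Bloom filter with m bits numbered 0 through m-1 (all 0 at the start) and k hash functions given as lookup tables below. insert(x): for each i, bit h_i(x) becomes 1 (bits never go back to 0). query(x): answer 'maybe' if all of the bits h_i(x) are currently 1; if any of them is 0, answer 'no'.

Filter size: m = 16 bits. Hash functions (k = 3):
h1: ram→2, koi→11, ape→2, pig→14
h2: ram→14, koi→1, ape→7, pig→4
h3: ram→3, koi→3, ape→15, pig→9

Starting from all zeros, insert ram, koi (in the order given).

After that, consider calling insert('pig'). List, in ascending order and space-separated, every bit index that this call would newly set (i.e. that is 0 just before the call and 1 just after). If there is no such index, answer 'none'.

Answer: 4 9

Derivation:
Start: bits=0000000000000000
After insert 'ram': sets bits 2 3 14 -> bits=0011000000000010
After insert 'koi': sets bits 1 3 11 -> bits=0111000000010010
insert 'pig' would touch bits 4 9 14; currently bit4=0, bit9=0, bit14=1
Bits that are 0 among those (would change 0->1): 4 9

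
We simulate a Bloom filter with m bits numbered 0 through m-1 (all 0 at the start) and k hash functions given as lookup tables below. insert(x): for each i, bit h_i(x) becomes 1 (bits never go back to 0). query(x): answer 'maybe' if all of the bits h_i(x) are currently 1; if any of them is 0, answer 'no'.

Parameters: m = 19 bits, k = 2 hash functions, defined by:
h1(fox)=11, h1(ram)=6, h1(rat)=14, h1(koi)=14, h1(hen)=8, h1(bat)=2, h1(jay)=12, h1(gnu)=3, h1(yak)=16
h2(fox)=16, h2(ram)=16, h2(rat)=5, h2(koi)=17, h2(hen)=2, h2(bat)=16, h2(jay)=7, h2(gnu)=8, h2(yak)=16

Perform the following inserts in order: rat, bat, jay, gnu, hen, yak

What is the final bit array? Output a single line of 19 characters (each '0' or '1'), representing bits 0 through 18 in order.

Answer: 0011010110001010100

Derivation:
Start: bits=0000000000000000000
After insert 'rat': sets bits 5 14 -> bits=0000010000000010000
After insert 'bat': sets bits 2 16 -> bits=0010010000000010100
After insert 'jay': sets bits 7 12 -> bits=0010010100001010100
After insert 'gnu': sets bits 3 8 -> bits=0011010110001010100
After insert 'hen': sets bits 2 8 -> bits=0011010110001010100
After insert 'yak': sets bits 16 -> bits=0011010110001010100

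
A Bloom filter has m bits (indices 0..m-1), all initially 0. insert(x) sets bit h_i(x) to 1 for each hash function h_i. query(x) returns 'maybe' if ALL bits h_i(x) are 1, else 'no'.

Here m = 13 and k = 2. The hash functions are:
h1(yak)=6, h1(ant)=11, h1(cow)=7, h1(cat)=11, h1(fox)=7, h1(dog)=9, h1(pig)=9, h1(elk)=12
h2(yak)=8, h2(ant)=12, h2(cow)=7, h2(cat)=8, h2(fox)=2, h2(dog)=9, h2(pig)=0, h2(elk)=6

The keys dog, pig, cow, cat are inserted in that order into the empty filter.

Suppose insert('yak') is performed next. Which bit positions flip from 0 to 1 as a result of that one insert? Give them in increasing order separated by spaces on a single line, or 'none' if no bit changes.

Answer: 6

Derivation:
Start: bits=0000000000000
After insert 'dog': sets bits 9 -> bits=0000000001000
After insert 'pig': sets bits 0 9 -> bits=1000000001000
After insert 'cow': sets bits 7 -> bits=1000000101000
After insert 'cat': sets bits 8 11 -> bits=1000000111010
insert 'yak' would touch bits 6 8; currently bit6=0, bit8=1
Bits that are 0 among those (would change 0->1): 6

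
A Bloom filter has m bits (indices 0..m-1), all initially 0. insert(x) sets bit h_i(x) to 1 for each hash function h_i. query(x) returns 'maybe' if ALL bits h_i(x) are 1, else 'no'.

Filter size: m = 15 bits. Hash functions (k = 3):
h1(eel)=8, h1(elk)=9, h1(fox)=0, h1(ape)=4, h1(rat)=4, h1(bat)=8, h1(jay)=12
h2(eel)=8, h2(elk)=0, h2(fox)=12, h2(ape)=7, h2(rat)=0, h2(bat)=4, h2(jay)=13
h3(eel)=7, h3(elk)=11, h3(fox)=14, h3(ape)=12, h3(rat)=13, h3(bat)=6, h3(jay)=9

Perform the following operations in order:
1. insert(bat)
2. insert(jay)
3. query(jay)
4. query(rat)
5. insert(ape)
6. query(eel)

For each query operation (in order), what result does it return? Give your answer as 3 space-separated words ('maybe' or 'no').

Start: bits=000000000000000
Op 1: insert bat -> sets bits 4 6 8 -> bits=000010101000000
Op 2: insert jay -> sets bits 9 12 13 -> bits=000010101100110
Op 3: query jay -> checks bit9=1, bit12=1, bit13=1 (all 1) -> maybe
Op 4: query rat -> checks bit0=0, bit4=1, bit13=1 (has a 0) -> no
Op 5: insert ape -> sets bits 4 7 12 -> bits=000010111100110
Op 6: query eel -> checks bit7=1, bit8=1 (all 1) -> maybe
Query results in order: maybe no maybe

Answer: maybe no maybe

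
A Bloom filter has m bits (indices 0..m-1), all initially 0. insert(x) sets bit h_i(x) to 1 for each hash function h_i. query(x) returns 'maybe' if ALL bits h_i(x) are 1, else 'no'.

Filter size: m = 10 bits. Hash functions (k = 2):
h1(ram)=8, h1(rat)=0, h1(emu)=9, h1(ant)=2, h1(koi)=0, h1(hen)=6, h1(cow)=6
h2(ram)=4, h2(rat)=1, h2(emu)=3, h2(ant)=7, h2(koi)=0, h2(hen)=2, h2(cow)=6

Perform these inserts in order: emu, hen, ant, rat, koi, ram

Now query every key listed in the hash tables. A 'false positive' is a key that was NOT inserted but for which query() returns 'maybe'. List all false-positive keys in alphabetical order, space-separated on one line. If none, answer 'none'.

Answer: cow

Derivation:
Start: bits=0000000000
After insert 'emu': sets bits 3 9 -> bits=0001000001
After insert 'hen': sets bits 2 6 -> bits=0011001001
After insert 'ant': sets bits 2 7 -> bits=0011001101
After insert 'rat': sets bits 0 1 -> bits=1111001101
After insert 'koi': sets bits 0 -> bits=1111001101
After insert 'ram': sets bits 4 8 -> bits=1111101111
Not inserted: cow — query each against bits=1111101111:
query cow: checks bit6=1 (all 1) -> maybe => FALSE POSITIVE
False positives (alphabetical): cow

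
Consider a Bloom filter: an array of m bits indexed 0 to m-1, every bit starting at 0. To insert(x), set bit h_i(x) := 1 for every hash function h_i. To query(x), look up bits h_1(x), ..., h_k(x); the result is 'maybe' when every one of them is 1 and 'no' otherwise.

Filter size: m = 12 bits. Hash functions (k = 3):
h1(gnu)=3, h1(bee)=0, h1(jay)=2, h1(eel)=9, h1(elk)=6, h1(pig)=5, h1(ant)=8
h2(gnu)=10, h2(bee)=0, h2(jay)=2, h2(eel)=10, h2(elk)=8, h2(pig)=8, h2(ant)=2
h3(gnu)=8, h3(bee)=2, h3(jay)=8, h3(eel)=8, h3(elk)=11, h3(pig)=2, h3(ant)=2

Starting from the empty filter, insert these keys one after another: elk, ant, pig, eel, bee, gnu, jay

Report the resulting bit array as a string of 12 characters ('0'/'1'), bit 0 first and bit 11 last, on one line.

Answer: 101101101111

Derivation:
Start: bits=000000000000
After insert 'elk': sets bits 6 8 11 -> bits=000000101001
After insert 'ant': sets bits 2 8 -> bits=001000101001
After insert 'pig': sets bits 2 5 8 -> bits=001001101001
After insert 'eel': sets bits 8 9 10 -> bits=001001101111
After insert 'bee': sets bits 0 2 -> bits=101001101111
After insert 'gnu': sets bits 3 8 10 -> bits=101101101111
After insert 'jay': sets bits 2 8 -> bits=101101101111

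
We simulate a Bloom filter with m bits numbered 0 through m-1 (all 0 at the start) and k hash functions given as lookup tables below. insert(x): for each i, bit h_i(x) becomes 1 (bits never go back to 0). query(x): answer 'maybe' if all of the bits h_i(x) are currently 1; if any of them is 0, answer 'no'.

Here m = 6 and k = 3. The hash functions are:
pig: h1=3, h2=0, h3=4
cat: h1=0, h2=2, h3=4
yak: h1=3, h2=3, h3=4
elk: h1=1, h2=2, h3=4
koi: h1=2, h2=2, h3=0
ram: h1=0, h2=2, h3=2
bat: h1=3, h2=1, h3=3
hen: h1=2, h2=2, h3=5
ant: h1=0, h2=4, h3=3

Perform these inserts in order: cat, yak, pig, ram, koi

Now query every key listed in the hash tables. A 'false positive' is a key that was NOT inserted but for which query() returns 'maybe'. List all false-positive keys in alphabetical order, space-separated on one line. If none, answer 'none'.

Answer: ant

Derivation:
Start: bits=000000
After insert 'cat': sets bits 0 2 4 -> bits=101010
After insert 'yak': sets bits 3 4 -> bits=101110
After insert 'pig': sets bits 0 3 4 -> bits=101110
After insert 'ram': sets bits 0 2 -> bits=101110
After insert 'koi': sets bits 0 2 -> bits=101110
Not inserted: ant bat elk hen — query each against bits=101110:
query ant: checks bit0=1, bit3=1, bit4=1 (all 1) -> maybe => FALSE POSITIVE
query bat: checks bit1=0, bit3=1 (has a 0) -> no => not a false positive
query elk: checks bit1=0, bit2=1, bit4=1 (has a 0) -> no => not a false positive
query hen: checks bit2=1, bit5=0 (has a 0) -> no => not a false positive
False positives (alphabetical): ant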